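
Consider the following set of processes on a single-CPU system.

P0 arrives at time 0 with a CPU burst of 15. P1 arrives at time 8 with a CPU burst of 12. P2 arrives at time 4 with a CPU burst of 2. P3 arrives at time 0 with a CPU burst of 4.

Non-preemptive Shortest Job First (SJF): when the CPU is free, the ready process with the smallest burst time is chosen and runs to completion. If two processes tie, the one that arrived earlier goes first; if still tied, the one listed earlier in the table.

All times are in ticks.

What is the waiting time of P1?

Timeline: | P3 0-4 | P2 4-6 | P0 6-21 | P1 21-33 |
Completion: P0=21  P1=33  P2=6  P3=4
Turnaround (C−A): P0=21  P1=25  P2=2  P3=4
Waiting(P1) = turnaround − burst = 25 − 12 = 13

13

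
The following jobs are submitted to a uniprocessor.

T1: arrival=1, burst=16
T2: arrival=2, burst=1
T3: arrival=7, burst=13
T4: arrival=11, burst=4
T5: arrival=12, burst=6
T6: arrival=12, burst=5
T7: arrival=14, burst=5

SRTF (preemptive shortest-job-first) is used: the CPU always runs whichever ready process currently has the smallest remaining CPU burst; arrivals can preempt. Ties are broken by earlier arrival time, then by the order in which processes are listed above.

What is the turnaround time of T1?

Schedule: | idle 0-1 | T1 1-2 | T2 2-3 | T1 3-11 | T4 11-15 | T6 15-20 | T7 20-25 | T5 25-31 | T1 31-38 | T3 38-51 |
Completion: T1=38  T2=3  T3=51  T4=15  T5=31  T6=20  T7=25
Turnaround (C−A): T1=37  T2=1  T3=44  T4=4  T5=19  T6=8  T7=11
Turnaround(T1) = completion − arrival = 38 − 1 = 37

37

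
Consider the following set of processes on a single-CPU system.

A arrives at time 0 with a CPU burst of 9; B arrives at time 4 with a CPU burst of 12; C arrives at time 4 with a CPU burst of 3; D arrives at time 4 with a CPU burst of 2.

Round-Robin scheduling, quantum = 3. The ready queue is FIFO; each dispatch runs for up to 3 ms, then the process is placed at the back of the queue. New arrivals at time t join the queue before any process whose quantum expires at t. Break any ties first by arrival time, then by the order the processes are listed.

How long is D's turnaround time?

Schedule: | A 0-6 | B 6-9 | C 9-12 | D 12-14 | A 14-17 | B 17-26 |
Completion: A=17  B=26  C=12  D=14
Turnaround (C−A): A=17  B=22  C=8  D=10
Turnaround(D) = completion − arrival = 14 − 4 = 10

10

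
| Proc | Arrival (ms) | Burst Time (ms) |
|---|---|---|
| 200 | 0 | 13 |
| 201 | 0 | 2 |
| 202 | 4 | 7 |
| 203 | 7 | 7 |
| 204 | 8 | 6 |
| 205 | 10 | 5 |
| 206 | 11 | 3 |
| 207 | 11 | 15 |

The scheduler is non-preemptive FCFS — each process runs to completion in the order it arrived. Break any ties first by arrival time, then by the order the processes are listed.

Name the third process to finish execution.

Gantt: | 200 0-13 | 201 13-15 | 202 15-22 | 203 22-29 | 204 29-35 | 205 35-40 | 206 40-43 | 207 43-58 |
Completion: 200=13  201=15  202=22  203=29  204=35  205=40  206=43  207=58
Finish order: 200 → 201 → 202 → 203 → 204 → 205 → 206 → 207

202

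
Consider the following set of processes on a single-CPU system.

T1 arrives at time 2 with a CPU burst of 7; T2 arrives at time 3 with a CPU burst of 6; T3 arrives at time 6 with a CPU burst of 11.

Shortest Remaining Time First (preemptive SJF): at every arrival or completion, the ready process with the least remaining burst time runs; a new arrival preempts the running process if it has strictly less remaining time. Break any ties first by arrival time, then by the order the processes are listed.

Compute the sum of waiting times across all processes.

Schedule: | idle 0-2 | T1 2-9 | T2 9-15 | T3 15-26 |
Completion: T1=9  T2=15  T3=26
Waiting = turnaround − burst: T1=0, T2=6, T3=9
Total waiting = 0 + 6 + 9 = 15

15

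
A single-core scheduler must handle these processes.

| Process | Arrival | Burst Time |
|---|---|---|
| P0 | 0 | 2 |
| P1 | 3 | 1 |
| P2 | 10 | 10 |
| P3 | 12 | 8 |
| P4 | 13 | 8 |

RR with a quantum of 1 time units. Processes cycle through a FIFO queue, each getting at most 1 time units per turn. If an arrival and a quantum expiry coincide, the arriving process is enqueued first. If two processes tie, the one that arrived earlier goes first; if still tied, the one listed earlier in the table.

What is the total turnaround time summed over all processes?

Timeline: | P0 0-2 | idle 2-3 | P1 3-4 | idle 4-10 | P2 10-12 | P3 12-13 | P2 13-14 | P4 14-15 | P3 15-16 | P2 16-17 | P4 17-18 | P3 18-19 | P2 19-20 | P4 20-21 | P3 21-22 | P2 22-23 | P4 23-24 | P3 24-25 | P2 25-26 | P4 26-27 | P3 27-28 | P2 28-29 | P4 29-30 | P3 30-31 | P2 31-32 | P4 32-33 | P3 33-34 | P2 34-35 | P4 35-36 |
Completion: P0=2  P1=4  P2=35  P3=34  P4=36
Turnaround (C−A): P0=2  P1=1  P2=25  P3=22  P4=23
Turnaround = completion − arrival: P0=2, P1=1, P2=25, P3=22, P4=23
Total turnaround = 2 + 1 + 25 + 22 + 23 = 73

73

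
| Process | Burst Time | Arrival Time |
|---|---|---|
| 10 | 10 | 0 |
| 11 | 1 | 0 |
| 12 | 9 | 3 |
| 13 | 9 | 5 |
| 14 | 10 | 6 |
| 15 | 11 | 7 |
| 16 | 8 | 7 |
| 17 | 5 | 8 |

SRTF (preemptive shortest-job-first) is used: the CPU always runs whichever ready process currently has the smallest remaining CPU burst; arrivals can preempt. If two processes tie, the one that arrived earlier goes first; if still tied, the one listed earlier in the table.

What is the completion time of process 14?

52

Timeline: | 11 0-1 | 10 1-11 | 17 11-16 | 16 16-24 | 12 24-33 | 13 33-42 | 14 42-52 | 15 52-63 |
Completion: 10=11  11=1  12=33  13=42  14=52  15=63  16=24  17=16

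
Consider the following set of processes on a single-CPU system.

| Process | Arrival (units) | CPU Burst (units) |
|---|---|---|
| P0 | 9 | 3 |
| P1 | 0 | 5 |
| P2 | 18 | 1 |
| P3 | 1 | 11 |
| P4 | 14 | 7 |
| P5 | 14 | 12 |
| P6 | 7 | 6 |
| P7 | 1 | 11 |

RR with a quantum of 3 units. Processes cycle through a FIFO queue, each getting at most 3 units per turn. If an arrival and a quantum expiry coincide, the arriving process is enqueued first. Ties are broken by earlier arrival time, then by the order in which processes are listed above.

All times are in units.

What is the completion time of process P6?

35

Timeline: | P1 0-3 | P3 3-6 | P7 6-9 | P1 9-11 | P3 11-14 | P6 14-17 | P0 17-20 | P7 20-23 | P4 23-26 | P5 26-29 | P3 29-32 | P6 32-35 | P2 35-36 | P7 36-39 | P4 39-42 | P5 42-45 | P3 45-47 | P7 47-49 | P4 49-50 | P5 50-56 |
Completion: P0=20  P1=11  P2=36  P3=47  P4=50  P5=56  P6=35  P7=49
Turnaround (C−A): P0=11  P1=11  P2=18  P3=46  P4=36  P5=42  P6=28  P7=48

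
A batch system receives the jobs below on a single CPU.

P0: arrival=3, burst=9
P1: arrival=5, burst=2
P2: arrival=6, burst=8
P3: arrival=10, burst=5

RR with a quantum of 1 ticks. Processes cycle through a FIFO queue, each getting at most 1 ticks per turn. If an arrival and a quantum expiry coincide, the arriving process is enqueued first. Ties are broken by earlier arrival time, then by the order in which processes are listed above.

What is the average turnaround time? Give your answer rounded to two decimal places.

Timeline: | idle 0-3 | P0 3-5 | P1 5-6 | P0 6-7 | P2 7-8 | P1 8-9 | P0 9-10 | P2 10-11 | P3 11-12 | P0 12-13 | P2 13-14 | P3 14-15 | P0 15-16 | P2 16-17 | P3 17-18 | P0 18-19 | P2 19-20 | P3 20-21 | P0 21-22 | P2 22-23 | P3 23-24 | P0 24-25 | P2 25-27 |
Completion: P0=25  P1=9  P2=27  P3=24
Turnaround times: P0=22, P1=4, P2=21, P3=14
Average turnaround = (22+4+21+14) / 4 = 61/4 = 15.25

15.25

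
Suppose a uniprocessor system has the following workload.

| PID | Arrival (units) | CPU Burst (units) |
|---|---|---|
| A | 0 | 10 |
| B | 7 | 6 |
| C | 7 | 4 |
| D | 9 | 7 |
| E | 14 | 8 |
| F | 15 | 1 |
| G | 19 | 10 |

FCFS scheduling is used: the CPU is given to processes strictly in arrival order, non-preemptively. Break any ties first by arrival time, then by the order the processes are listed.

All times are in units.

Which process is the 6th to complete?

F

Timeline: | A 0-10 | B 10-16 | C 16-20 | D 20-27 | E 27-35 | F 35-36 | G 36-46 |
Completion: A=10  B=16  C=20  D=27  E=35  F=36  G=46
Turnaround (C−A): A=10  B=9  C=13  D=18  E=21  F=21  G=27
Finish order: A → B → C → D → E → F → G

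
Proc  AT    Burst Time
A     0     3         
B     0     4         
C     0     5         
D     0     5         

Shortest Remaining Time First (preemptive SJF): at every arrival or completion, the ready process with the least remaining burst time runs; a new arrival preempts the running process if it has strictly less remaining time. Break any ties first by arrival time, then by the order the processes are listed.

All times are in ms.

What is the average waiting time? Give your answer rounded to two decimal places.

5.50

Gantt: | A 0-3 | B 3-7 | C 7-12 | D 12-17 |
Completion: A=3  B=7  C=12  D=17
Waiting times: A=0, B=3, C=7, D=12
Average waiting = (0+3+7+12) / 4 = 22/4 = 5.50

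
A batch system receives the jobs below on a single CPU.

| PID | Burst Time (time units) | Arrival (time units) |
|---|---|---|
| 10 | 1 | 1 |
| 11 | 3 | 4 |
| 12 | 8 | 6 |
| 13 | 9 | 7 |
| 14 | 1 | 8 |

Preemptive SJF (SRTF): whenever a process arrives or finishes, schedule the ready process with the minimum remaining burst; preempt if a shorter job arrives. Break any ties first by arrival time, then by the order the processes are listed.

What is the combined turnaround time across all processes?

33

Schedule: | idle 0-1 | 10 1-2 | idle 2-4 | 11 4-7 | 12 7-8 | 14 8-9 | 12 9-16 | 13 16-25 |
Completion: 10=2  11=7  12=16  13=25  14=9
Turnaround (C−A): 10=1  11=3  12=10  13=18  14=1
Turnaround = completion − arrival: 10=1, 11=3, 12=10, 13=18, 14=1
Total turnaround = 1 + 3 + 10 + 18 + 1 = 33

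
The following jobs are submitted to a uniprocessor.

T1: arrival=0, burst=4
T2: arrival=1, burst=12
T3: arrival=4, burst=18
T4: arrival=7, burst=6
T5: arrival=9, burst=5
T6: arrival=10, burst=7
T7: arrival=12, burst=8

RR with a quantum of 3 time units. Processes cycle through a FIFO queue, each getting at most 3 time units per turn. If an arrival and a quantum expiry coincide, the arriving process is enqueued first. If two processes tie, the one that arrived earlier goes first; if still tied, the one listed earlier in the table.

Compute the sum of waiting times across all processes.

Timeline: | T1 0-3 | T2 3-6 | T1 6-7 | T3 7-10 | T2 10-13 | T4 13-16 | T5 16-19 | T6 19-22 | T3 22-25 | T7 25-28 | T2 28-31 | T4 31-34 | T5 34-36 | T6 36-39 | T3 39-42 | T7 42-45 | T2 45-48 | T6 48-49 | T3 49-52 | T7 52-54 | T3 54-60 |
Completion: T1=7  T2=48  T3=60  T4=34  T5=36  T6=49  T7=54
Turnaround (C−A): T1=7  T2=47  T3=56  T4=27  T5=27  T6=39  T7=42
Waiting = turnaround − burst: T1=3, T2=35, T3=38, T4=21, T5=22, T6=32, T7=34
Total waiting = 3 + 35 + 38 + 21 + 22 + 32 + 34 = 185

185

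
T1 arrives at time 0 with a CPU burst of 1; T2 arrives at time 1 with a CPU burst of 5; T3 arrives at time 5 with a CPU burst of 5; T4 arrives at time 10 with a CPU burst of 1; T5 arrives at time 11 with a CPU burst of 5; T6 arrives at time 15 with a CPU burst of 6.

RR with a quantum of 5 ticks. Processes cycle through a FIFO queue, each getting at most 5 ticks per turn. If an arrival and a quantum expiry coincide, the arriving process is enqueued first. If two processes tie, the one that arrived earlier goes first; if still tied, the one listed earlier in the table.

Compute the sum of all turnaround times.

Gantt: | T1 0-1 | T2 1-6 | T3 6-11 | T4 11-12 | T5 12-17 | T6 17-23 |
Completion: T1=1  T2=6  T3=11  T4=12  T5=17  T6=23
Turnaround = completion − arrival: T1=1, T2=5, T3=6, T4=2, T5=6, T6=8
Total turnaround = 1 + 5 + 6 + 2 + 6 + 8 = 28

28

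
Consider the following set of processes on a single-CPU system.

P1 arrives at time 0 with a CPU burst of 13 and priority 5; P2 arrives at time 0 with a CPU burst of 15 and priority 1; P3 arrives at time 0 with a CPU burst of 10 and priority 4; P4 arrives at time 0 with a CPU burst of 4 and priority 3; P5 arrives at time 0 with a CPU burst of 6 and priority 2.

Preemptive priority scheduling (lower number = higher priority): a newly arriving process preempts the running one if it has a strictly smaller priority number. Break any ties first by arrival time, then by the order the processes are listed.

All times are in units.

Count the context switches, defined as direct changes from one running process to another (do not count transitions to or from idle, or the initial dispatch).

Gantt: | P2 0-15 | P5 15-21 | P4 21-25 | P3 25-35 | P1 35-48 |
Completion: P1=48  P2=15  P3=35  P4=25  P5=21
Turnaround (C−A): P1=48  P2=15  P3=35  P4=25  P5=21

4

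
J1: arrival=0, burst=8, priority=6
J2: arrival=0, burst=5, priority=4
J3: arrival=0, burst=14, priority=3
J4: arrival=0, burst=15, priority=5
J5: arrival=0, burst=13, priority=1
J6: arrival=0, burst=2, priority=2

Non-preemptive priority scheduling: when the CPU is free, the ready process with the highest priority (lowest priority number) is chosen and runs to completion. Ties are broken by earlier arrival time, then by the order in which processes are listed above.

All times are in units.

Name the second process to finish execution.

Schedule: | J5 0-13 | J6 13-15 | J3 15-29 | J2 29-34 | J4 34-49 | J1 49-57 |
Completion: J1=57  J2=34  J3=29  J4=49  J5=13  J6=15
Turnaround (C−A): J1=57  J2=34  J3=29  J4=49  J5=13  J6=15
Finish order: J5 → J6 → J3 → J2 → J4 → J1

J6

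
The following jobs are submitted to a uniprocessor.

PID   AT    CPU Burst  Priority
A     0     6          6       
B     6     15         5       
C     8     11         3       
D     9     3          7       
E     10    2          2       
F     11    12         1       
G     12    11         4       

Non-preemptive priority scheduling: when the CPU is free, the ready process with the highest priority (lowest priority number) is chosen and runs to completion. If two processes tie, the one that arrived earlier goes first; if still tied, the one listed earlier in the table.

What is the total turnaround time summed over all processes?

Gantt: | A 0-6 | B 6-21 | F 21-33 | E 33-35 | C 35-46 | G 46-57 | D 57-60 |
Completion: A=6  B=21  C=46  D=60  E=35  F=33  G=57
Turnaround (C−A): A=6  B=15  C=38  D=51  E=25  F=22  G=45
Turnaround = completion − arrival: A=6, B=15, C=38, D=51, E=25, F=22, G=45
Total turnaround = 6 + 15 + 38 + 51 + 25 + 22 + 45 = 202

202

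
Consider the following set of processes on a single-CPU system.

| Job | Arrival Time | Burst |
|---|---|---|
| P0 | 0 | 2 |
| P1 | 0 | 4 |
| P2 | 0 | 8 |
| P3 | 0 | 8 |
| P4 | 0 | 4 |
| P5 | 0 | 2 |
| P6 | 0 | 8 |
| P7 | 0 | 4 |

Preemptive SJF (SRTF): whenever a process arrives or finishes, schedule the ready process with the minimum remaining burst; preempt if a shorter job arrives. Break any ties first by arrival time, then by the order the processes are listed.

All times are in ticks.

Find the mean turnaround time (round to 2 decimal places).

17.25

Schedule: | P0 0-2 | P5 2-4 | P1 4-8 | P4 8-12 | P7 12-16 | P2 16-24 | P3 24-32 | P6 32-40 |
Completion: P0=2  P1=8  P2=24  P3=32  P4=12  P5=4  P6=40  P7=16
Turnaround (C−A): P0=2  P1=8  P2=24  P3=32  P4=12  P5=4  P6=40  P7=16
Turnaround times: P0=2, P1=8, P2=24, P3=32, P4=12, P5=4, P6=40, P7=16
Average turnaround = (2+8+24+32+12+4+40+16) / 8 = 138/8 = 17.25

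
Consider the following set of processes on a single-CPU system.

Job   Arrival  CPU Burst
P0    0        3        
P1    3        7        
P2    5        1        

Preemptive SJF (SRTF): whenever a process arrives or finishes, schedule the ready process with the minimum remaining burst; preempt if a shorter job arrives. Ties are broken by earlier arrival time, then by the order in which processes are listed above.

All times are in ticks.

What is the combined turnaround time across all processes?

Timeline: | P0 0-3 | P1 3-5 | P2 5-6 | P1 6-11 |
Completion: P0=3  P1=11  P2=6
Turnaround (C−A): P0=3  P1=8  P2=1
Turnaround = completion − arrival: P0=3, P1=8, P2=1
Total turnaround = 3 + 8 + 1 = 12

12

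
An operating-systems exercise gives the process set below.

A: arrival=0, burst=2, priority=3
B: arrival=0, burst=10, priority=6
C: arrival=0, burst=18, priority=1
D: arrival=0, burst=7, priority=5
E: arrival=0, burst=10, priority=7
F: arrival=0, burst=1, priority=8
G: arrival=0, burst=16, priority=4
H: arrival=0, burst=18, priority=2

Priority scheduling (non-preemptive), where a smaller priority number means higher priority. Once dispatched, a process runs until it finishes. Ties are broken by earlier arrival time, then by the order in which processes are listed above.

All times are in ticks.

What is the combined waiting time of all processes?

359

Gantt: | C 0-18 | H 18-36 | A 36-38 | G 38-54 | D 54-61 | B 61-71 | E 71-81 | F 81-82 |
Completion: A=38  B=71  C=18  D=61  E=81  F=82  G=54  H=36
Turnaround (C−A): A=38  B=71  C=18  D=61  E=81  F=82  G=54  H=36
Waiting = turnaround − burst: A=36, B=61, C=0, D=54, E=71, F=81, G=38, H=18
Total waiting = 36 + 61 + 0 + 54 + 71 + 81 + 38 + 18 = 359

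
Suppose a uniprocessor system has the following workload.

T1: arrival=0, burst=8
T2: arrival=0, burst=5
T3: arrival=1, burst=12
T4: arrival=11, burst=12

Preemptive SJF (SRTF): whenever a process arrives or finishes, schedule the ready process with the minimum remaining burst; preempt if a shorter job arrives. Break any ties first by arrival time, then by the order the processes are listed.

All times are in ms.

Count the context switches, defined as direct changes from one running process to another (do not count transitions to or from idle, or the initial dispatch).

3

Timeline: | T2 0-5 | T1 5-13 | T3 13-25 | T4 25-37 |
Completion: T1=13  T2=5  T3=25  T4=37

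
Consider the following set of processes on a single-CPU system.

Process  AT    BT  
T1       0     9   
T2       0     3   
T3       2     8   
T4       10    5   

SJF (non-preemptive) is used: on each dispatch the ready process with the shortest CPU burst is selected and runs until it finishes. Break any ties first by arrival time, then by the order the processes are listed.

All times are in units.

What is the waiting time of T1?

Gantt: | T2 0-3 | T3 3-11 | T4 11-16 | T1 16-25 |
Completion: T1=25  T2=3  T3=11  T4=16
Waiting(T1) = turnaround − burst = 25 − 9 = 16

16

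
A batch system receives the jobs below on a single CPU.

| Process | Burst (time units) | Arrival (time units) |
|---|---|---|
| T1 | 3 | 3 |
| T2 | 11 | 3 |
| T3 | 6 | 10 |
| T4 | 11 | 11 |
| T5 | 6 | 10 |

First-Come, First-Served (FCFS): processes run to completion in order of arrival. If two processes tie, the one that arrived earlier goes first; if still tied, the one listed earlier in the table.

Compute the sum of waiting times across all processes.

Timeline: | idle 0-3 | T1 3-6 | T2 6-17 | T3 17-23 | T5 23-29 | T4 29-40 |
Completion: T1=6  T2=17  T3=23  T4=40  T5=29
Waiting = turnaround − burst: T1=0, T2=3, T3=7, T4=18, T5=13
Total waiting = 0 + 3 + 7 + 18 + 13 = 41

41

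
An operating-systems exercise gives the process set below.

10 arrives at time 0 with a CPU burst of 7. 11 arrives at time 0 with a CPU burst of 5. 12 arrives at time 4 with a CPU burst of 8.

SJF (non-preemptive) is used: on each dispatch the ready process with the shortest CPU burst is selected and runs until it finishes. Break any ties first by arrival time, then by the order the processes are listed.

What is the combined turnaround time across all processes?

33

Timeline: | 11 0-5 | 10 5-12 | 12 12-20 |
Completion: 10=12  11=5  12=20
Turnaround (C−A): 10=12  11=5  12=16
Turnaround = completion − arrival: 10=12, 11=5, 12=16
Total turnaround = 12 + 5 + 16 = 33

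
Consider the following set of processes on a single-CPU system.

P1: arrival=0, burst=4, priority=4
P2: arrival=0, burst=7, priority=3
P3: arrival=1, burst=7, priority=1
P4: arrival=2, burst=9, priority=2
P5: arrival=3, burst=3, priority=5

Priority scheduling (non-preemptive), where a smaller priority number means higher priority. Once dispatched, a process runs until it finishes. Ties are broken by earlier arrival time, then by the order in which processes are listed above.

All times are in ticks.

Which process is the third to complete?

Timeline: | P2 0-7 | P3 7-14 | P4 14-23 | P1 23-27 | P5 27-30 |
Completion: P1=27  P2=7  P3=14  P4=23  P5=30
Turnaround (C−A): P1=27  P2=7  P3=13  P4=21  P5=27
Finish order: P2 → P3 → P4 → P1 → P5

P4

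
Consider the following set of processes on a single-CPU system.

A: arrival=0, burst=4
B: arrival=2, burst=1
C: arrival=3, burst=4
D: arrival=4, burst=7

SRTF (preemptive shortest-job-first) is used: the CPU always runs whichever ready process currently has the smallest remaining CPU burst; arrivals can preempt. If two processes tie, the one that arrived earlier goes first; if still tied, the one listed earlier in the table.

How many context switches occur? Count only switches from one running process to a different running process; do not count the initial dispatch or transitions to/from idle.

Schedule: | A 0-2 | B 2-3 | A 3-5 | C 5-9 | D 9-16 |
Completion: A=5  B=3  C=9  D=16

4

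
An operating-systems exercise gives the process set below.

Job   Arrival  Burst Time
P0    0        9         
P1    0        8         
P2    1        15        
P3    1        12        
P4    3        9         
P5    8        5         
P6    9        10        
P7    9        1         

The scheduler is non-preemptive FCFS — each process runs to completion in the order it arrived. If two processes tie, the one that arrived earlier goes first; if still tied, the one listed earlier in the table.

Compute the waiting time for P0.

Gantt: | P0 0-9 | P1 9-17 | P2 17-32 | P3 32-44 | P4 44-53 | P5 53-58 | P6 58-68 | P7 68-69 |
Completion: P0=9  P1=17  P2=32  P3=44  P4=53  P5=58  P6=68  P7=69
Turnaround (C−A): P0=9  P1=17  P2=31  P3=43  P4=50  P5=50  P6=59  P7=60
Waiting(P0) = turnaround − burst = 9 − 9 = 0

0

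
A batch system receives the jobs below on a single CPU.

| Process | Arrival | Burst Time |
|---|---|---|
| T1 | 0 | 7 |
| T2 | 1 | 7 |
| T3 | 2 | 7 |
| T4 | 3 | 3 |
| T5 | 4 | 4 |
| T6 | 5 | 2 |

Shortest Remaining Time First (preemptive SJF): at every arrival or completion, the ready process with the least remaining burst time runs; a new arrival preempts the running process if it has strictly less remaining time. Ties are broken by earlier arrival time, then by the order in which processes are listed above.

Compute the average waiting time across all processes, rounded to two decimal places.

Timeline: | T1 0-3 | T4 3-6 | T6 6-8 | T1 8-12 | T5 12-16 | T2 16-23 | T3 23-30 |
Completion: T1=12  T2=23  T3=30  T4=6  T5=16  T6=8
Turnaround (C−A): T1=12  T2=22  T3=28  T4=3  T5=12  T6=3
Waiting times: T1=5, T2=15, T3=21, T4=0, T5=8, T6=1
Average waiting = (5+15+21+0+8+1) / 6 = 50/6 = 8.33

8.33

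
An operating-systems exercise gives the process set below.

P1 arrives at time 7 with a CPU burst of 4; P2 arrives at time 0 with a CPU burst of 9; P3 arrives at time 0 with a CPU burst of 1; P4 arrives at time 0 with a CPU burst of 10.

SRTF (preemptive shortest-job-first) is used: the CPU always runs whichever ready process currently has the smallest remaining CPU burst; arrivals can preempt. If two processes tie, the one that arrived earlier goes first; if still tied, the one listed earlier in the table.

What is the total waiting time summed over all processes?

18

Gantt: | P3 0-1 | P2 1-10 | P1 10-14 | P4 14-24 |
Completion: P1=14  P2=10  P3=1  P4=24
Waiting = turnaround − burst: P1=3, P2=1, P3=0, P4=14
Total waiting = 3 + 1 + 0 + 14 = 18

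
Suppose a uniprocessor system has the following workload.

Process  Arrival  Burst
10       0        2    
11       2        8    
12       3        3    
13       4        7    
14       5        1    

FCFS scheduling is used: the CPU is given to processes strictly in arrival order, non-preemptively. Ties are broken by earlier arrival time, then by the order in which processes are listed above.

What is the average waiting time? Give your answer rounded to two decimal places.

Gantt: | 10 0-2 | 11 2-10 | 12 10-13 | 13 13-20 | 14 20-21 |
Completion: 10=2  11=10  12=13  13=20  14=21
Waiting times: 10=0, 11=0, 12=7, 13=9, 14=15
Average waiting = (0+0+7+9+15) / 5 = 31/5 = 6.20

6.20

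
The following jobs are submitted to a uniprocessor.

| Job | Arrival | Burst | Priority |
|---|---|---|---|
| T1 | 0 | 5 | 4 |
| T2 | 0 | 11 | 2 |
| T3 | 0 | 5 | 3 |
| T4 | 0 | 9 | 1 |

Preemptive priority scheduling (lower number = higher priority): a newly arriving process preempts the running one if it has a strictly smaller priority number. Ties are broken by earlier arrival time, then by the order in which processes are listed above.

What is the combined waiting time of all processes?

Timeline: | T4 0-9 | T2 9-20 | T3 20-25 | T1 25-30 |
Completion: T1=30  T2=20  T3=25  T4=9
Turnaround (C−A): T1=30  T2=20  T3=25  T4=9
Waiting = turnaround − burst: T1=25, T2=9, T3=20, T4=0
Total waiting = 25 + 9 + 20 + 0 = 54

54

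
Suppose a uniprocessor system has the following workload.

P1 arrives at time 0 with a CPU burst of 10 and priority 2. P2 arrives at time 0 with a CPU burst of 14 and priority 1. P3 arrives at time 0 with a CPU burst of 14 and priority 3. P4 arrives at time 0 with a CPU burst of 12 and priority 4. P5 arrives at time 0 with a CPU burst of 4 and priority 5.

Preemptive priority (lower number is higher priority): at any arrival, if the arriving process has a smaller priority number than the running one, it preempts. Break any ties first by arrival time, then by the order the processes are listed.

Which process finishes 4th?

P4

Schedule: | P2 0-14 | P1 14-24 | P3 24-38 | P4 38-50 | P5 50-54 |
Completion: P1=24  P2=14  P3=38  P4=50  P5=54
Finish order: P2 → P1 → P3 → P4 → P5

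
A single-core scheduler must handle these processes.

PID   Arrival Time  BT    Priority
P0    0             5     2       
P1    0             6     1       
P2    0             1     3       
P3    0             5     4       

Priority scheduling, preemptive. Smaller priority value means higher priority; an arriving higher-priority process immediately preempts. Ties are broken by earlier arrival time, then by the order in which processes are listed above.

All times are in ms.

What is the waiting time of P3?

Gantt: | P1 0-6 | P0 6-11 | P2 11-12 | P3 12-17 |
Completion: P0=11  P1=6  P2=12  P3=17
Turnaround (C−A): P0=11  P1=6  P2=12  P3=17
Waiting(P3) = turnaround − burst = 17 − 5 = 12

12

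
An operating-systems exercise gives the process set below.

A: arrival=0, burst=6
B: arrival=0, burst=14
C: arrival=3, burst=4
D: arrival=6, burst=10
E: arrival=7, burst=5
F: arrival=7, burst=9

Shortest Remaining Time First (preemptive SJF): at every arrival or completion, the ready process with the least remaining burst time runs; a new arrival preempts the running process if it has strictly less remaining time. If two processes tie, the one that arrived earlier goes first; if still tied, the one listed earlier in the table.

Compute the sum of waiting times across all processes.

66

Gantt: | A 0-6 | C 6-10 | E 10-15 | F 15-24 | D 24-34 | B 34-48 |
Completion: A=6  B=48  C=10  D=34  E=15  F=24
Turnaround (C−A): A=6  B=48  C=7  D=28  E=8  F=17
Waiting = turnaround − burst: A=0, B=34, C=3, D=18, E=3, F=8
Total waiting = 0 + 34 + 3 + 18 + 3 + 8 = 66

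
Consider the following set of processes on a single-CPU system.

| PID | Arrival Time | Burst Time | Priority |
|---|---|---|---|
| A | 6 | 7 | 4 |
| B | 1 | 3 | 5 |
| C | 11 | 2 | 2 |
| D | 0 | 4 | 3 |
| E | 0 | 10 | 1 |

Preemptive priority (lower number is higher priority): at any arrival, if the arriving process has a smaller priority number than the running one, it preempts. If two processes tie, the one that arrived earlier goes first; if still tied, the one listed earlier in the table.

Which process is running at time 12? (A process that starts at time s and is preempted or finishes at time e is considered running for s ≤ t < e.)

C

Gantt: | E 0-10 | D 10-11 | C 11-13 | D 13-16 | A 16-23 | B 23-26 |
Completion: A=23  B=26  C=13  D=16  E=10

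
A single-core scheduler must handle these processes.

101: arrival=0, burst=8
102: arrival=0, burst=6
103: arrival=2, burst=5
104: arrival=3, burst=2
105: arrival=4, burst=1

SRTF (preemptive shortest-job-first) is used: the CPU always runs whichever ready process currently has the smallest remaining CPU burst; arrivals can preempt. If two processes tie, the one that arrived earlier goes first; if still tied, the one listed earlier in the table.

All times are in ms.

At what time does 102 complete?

Schedule: | 102 0-3 | 104 3-5 | 105 5-6 | 102 6-9 | 103 9-14 | 101 14-22 |
Completion: 101=22  102=9  103=14  104=5  105=6

9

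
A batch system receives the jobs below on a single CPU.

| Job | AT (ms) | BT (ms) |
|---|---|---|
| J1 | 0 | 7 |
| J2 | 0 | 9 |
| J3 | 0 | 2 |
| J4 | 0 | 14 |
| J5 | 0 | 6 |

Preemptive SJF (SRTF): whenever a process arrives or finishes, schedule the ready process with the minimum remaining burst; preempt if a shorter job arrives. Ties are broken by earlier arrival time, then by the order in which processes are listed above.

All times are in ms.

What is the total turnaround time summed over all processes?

Schedule: | J3 0-2 | J5 2-8 | J1 8-15 | J2 15-24 | J4 24-38 |
Completion: J1=15  J2=24  J3=2  J4=38  J5=8
Turnaround (C−A): J1=15  J2=24  J3=2  J4=38  J5=8
Turnaround = completion − arrival: J1=15, J2=24, J3=2, J4=38, J5=8
Total turnaround = 15 + 24 + 2 + 38 + 8 = 87

87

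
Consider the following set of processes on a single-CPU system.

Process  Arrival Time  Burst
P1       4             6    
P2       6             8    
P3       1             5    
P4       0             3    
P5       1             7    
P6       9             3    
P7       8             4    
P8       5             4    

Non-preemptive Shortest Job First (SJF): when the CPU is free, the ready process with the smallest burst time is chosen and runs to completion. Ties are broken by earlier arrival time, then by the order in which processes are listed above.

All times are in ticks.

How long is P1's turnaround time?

21

Timeline: | P4 0-3 | P3 3-8 | P8 8-12 | P6 12-15 | P7 15-19 | P1 19-25 | P5 25-32 | P2 32-40 |
Completion: P1=25  P2=40  P3=8  P4=3  P5=32  P6=15  P7=19  P8=12
Turnaround (C−A): P1=21  P2=34  P3=7  P4=3  P5=31  P6=6  P7=11  P8=7
Turnaround(P1) = completion − arrival = 25 − 4 = 21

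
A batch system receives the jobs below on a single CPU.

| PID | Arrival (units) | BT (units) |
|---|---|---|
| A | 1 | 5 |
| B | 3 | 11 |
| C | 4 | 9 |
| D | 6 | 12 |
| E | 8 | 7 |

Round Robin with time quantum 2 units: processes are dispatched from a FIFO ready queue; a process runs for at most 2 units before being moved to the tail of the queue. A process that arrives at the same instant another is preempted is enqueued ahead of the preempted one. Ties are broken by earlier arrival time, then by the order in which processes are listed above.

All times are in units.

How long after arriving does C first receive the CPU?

Schedule: | idle 0-1 | A 1-3 | B 3-5 | A 5-7 | C 7-9 | B 9-11 | D 11-13 | A 13-14 | E 14-16 | C 16-18 | B 18-20 | D 20-22 | E 22-24 | C 24-26 | B 26-28 | D 28-30 | E 30-32 | C 32-34 | B 34-36 | D 36-38 | E 38-39 | C 39-40 | B 40-41 | D 41-45 |
Completion: A=14  B=41  C=40  D=45  E=39
Response(C) = first start − arrival = 7 − 4 = 3

3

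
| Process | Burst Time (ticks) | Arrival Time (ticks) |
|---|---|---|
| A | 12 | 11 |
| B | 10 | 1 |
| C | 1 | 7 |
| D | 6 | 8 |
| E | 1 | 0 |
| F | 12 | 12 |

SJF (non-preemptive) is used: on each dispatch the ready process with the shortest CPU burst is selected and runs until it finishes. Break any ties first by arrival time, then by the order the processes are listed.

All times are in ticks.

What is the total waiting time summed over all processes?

33

Timeline: | E 0-1 | B 1-11 | C 11-12 | D 12-18 | A 18-30 | F 30-42 |
Completion: A=30  B=11  C=12  D=18  E=1  F=42
Turnaround (C−A): A=19  B=10  C=5  D=10  E=1  F=30
Waiting = turnaround − burst: A=7, B=0, C=4, D=4, E=0, F=18
Total waiting = 7 + 0 + 4 + 4 + 0 + 18 = 33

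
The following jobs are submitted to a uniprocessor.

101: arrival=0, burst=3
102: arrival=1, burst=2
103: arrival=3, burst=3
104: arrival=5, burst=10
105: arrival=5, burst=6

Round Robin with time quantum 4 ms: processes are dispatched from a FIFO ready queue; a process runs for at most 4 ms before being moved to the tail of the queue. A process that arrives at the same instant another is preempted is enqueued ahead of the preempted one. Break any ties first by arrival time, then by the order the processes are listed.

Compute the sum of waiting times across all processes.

Schedule: | 101 0-3 | 102 3-5 | 103 5-8 | 104 8-12 | 105 12-16 | 104 16-20 | 105 20-22 | 104 22-24 |
Completion: 101=3  102=5  103=8  104=24  105=22
Turnaround (C−A): 101=3  102=4  103=5  104=19  105=17
Waiting = turnaround − burst: 101=0, 102=2, 103=2, 104=9, 105=11
Total waiting = 0 + 2 + 2 + 9 + 11 = 24

24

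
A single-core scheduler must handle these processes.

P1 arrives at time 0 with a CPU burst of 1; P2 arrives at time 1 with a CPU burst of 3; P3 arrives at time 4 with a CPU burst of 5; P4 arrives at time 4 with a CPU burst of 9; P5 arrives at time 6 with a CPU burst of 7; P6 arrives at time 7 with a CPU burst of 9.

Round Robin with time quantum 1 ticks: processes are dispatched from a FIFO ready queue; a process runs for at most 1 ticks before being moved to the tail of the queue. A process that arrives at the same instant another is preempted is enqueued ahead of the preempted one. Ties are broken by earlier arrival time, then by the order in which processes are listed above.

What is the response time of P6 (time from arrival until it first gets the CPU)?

Gantt: | P1 0-1 | P2 1-4 | P3 4-5 | P4 5-6 | P3 6-7 | P5 7-8 | P4 8-9 | P6 9-10 | P3 10-11 | P5 11-12 | P4 12-13 | P6 13-14 | P3 14-15 | P5 15-16 | P4 16-17 | P6 17-18 | P3 18-19 | P5 19-20 | P4 20-21 | P6 21-22 | P5 22-23 | P4 23-24 | P6 24-25 | P5 25-26 | P4 26-27 | P6 27-28 | P5 28-29 | P4 29-30 | P6 30-31 | P4 31-32 | P6 32-34 |
Completion: P1=1  P2=4  P3=19  P4=32  P5=29  P6=34
Turnaround (C−A): P1=1  P2=3  P3=15  P4=28  P5=23  P6=27
Response(P6) = first start − arrival = 9 − 7 = 2

2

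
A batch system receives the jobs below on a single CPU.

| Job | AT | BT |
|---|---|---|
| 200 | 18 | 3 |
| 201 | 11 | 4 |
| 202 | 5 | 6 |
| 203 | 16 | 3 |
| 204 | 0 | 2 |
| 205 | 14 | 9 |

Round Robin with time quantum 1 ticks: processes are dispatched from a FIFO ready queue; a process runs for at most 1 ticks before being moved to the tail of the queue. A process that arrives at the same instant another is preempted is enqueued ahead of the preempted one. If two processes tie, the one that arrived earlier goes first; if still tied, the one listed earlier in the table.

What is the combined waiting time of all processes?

Timeline: | 204 0-2 | idle 2-5 | 202 5-11 | 201 11-14 | 205 14-15 | 201 15-16 | 205 16-17 | 203 17-18 | 205 18-19 | 200 19-20 | 203 20-21 | 205 21-22 | 200 22-23 | 203 23-24 | 205 24-25 | 200 25-26 | 205 26-30 |
Completion: 200=26  201=16  202=11  203=24  204=2  205=30
Turnaround (C−A): 200=8  201=5  202=6  203=8  204=2  205=16
Waiting = turnaround − burst: 200=5, 201=1, 202=0, 203=5, 204=0, 205=7
Total waiting = 5 + 1 + 0 + 5 + 0 + 7 = 18

18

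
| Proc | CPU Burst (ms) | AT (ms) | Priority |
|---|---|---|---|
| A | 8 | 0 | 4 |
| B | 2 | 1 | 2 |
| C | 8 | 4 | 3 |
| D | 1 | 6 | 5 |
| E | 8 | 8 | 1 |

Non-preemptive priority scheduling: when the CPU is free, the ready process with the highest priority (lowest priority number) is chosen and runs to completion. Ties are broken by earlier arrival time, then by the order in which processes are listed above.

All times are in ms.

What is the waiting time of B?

15

Schedule: | A 0-8 | E 8-16 | B 16-18 | C 18-26 | D 26-27 |
Completion: A=8  B=18  C=26  D=27  E=16
Turnaround (C−A): A=8  B=17  C=22  D=21  E=8
Waiting(B) = turnaround − burst = 17 − 2 = 15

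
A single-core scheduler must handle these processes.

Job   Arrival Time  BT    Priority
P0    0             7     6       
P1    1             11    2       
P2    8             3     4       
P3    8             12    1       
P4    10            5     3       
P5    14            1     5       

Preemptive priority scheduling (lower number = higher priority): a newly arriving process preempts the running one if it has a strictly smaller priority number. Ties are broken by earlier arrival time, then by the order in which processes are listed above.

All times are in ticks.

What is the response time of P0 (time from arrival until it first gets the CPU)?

Gantt: | P0 0-1 | P1 1-8 | P3 8-20 | P1 20-24 | P4 24-29 | P2 29-32 | P5 32-33 | P0 33-39 |
Completion: P0=39  P1=24  P2=32  P3=20  P4=29  P5=33
Turnaround (C−A): P0=39  P1=23  P2=24  P3=12  P4=19  P5=19
Response(P0) = first start − arrival = 0 − 0 = 0

0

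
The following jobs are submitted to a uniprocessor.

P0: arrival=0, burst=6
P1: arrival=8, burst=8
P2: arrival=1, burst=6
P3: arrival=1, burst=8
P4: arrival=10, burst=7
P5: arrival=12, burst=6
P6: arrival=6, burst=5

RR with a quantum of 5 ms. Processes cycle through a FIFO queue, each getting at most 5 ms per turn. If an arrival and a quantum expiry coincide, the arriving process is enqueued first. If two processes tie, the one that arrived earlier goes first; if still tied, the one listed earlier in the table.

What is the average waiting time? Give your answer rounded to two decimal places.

Schedule: | P0 0-5 | P2 5-10 | P3 10-15 | P0 15-16 | P6 16-21 | P1 21-26 | P4 26-31 | P2 31-32 | P5 32-37 | P3 37-40 | P1 40-43 | P4 43-45 | P5 45-46 |
Completion: P0=16  P1=43  P2=32  P3=40  P4=45  P5=46  P6=21
Turnaround (C−A): P0=16  P1=35  P2=31  P3=39  P4=35  P5=34  P6=15
Waiting times: P0=10, P1=27, P2=25, P3=31, P4=28, P5=28, P6=10
Average waiting = (10+27+25+31+28+28+10) / 7 = 159/7 = 22.71

22.71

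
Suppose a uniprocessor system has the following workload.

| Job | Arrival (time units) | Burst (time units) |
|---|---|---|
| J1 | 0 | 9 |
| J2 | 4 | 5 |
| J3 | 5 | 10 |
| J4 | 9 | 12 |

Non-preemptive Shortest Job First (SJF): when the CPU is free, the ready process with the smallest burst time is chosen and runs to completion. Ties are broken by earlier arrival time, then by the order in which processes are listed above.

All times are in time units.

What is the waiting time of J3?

Schedule: | J1 0-9 | J2 9-14 | J3 14-24 | J4 24-36 |
Completion: J1=9  J2=14  J3=24  J4=36
Turnaround (C−A): J1=9  J2=10  J3=19  J4=27
Waiting(J3) = turnaround − burst = 19 − 10 = 9

9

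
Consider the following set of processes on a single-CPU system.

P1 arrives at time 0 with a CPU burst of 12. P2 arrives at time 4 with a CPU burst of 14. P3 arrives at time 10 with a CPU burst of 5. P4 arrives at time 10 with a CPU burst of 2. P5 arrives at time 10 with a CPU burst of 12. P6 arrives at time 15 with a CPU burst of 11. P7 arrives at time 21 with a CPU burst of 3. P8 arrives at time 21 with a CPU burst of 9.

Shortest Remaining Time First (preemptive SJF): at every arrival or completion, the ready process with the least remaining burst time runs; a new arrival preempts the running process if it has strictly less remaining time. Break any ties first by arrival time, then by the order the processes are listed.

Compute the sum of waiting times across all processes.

107

Timeline: | P1 0-12 | P4 12-14 | P3 14-19 | P6 19-21 | P7 21-24 | P6 24-33 | P8 33-42 | P5 42-54 | P2 54-68 |
Completion: P1=12  P2=68  P3=19  P4=14  P5=54  P6=33  P7=24  P8=42
Waiting = turnaround − burst: P1=0, P2=50, P3=4, P4=2, P5=32, P6=7, P7=0, P8=12
Total waiting = 0 + 50 + 4 + 2 + 32 + 7 + 0 + 12 = 107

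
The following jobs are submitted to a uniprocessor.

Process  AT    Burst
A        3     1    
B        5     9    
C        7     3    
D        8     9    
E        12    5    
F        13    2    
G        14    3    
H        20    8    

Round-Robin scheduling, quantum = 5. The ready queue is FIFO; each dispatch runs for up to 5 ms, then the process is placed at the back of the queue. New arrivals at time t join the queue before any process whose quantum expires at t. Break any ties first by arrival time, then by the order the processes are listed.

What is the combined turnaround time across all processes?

Schedule: | idle 0-3 | A 3-4 | idle 4-5 | B 5-10 | C 10-13 | D 13-18 | B 18-22 | E 22-27 | F 27-29 | G 29-32 | D 32-36 | H 36-44 |
Completion: A=4  B=22  C=13  D=36  E=27  F=29  G=32  H=44
Turnaround (C−A): A=1  B=17  C=6  D=28  E=15  F=16  G=18  H=24
Turnaround = completion − arrival: A=1, B=17, C=6, D=28, E=15, F=16, G=18, H=24
Total turnaround = 1 + 17 + 6 + 28 + 15 + 16 + 18 + 24 = 125

125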